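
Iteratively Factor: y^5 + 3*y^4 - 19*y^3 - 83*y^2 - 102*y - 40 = (y + 4)*(y^4 - y^3 - 15*y^2 - 23*y - 10) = (y - 5)*(y + 4)*(y^3 + 4*y^2 + 5*y + 2) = (y - 5)*(y + 2)*(y + 4)*(y^2 + 2*y + 1) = (y - 5)*(y + 1)*(y + 2)*(y + 4)*(y + 1)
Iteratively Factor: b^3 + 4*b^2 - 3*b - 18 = (b + 3)*(b^2 + b - 6) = (b - 2)*(b + 3)*(b + 3)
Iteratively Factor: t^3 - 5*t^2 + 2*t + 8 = (t + 1)*(t^2 - 6*t + 8) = (t - 2)*(t + 1)*(t - 4)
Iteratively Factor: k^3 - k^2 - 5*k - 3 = (k + 1)*(k^2 - 2*k - 3) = (k - 3)*(k + 1)*(k + 1)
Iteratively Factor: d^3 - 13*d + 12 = (d + 4)*(d^2 - 4*d + 3) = (d - 3)*(d + 4)*(d - 1)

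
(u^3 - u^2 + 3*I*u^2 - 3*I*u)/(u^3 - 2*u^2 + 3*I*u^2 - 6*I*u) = (u - 1)/(u - 2)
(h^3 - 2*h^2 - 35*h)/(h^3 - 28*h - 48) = h*(-h^2 + 2*h + 35)/(-h^3 + 28*h + 48)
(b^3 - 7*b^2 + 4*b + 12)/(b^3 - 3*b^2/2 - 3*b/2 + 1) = 2*(b - 6)/(2*b - 1)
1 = 1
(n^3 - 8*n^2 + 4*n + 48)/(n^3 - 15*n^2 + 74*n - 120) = (n + 2)/(n - 5)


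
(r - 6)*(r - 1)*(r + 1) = r^3 - 6*r^2 - r + 6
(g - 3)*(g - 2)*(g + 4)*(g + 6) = g^4 + 5*g^3 - 20*g^2 - 60*g + 144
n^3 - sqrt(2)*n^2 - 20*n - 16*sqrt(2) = (n - 4*sqrt(2))*(n + sqrt(2))*(n + 2*sqrt(2))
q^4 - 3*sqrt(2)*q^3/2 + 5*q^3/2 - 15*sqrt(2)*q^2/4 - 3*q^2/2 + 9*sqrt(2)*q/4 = q*(q - 1/2)*(q + 3)*(q - 3*sqrt(2)/2)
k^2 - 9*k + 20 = (k - 5)*(k - 4)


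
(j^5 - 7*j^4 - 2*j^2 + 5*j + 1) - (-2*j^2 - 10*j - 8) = j^5 - 7*j^4 + 15*j + 9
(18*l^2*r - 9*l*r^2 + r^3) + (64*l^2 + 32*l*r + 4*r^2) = 18*l^2*r + 64*l^2 - 9*l*r^2 + 32*l*r + r^3 + 4*r^2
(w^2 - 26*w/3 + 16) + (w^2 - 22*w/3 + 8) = 2*w^2 - 16*w + 24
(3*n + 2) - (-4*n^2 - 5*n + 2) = 4*n^2 + 8*n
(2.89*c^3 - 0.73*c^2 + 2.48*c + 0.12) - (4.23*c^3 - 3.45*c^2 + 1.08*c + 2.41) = -1.34*c^3 + 2.72*c^2 + 1.4*c - 2.29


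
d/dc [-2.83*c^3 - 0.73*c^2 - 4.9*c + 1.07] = -8.49*c^2 - 1.46*c - 4.9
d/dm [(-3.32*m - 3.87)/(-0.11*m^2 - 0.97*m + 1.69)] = (0.3652*m^2 + 3.2204*m - (0.22*m + 0.97)*(3.32*m + 3.87) - 5.6108)/(0.11*m^2 + 0.97*m - 1.69)^2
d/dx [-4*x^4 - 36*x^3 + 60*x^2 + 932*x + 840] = -16*x^3 - 108*x^2 + 120*x + 932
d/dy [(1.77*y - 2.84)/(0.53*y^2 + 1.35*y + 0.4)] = (-0.9381*y^2 + 3.0104*y + 4.542)/(0.2809*y^4 + 1.431*y^3 + 2.2465*y^2 + 1.08*y + 0.16)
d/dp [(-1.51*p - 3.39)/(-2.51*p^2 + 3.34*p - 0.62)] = (-3.7901*p^2 - 17.0178*p + 12.2588)/(6.3001*p^4 - 16.7668*p^3 + 14.268*p^2 - 4.1416*p + 0.3844)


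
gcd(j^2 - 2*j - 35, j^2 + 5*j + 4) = 1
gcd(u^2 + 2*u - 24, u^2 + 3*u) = 1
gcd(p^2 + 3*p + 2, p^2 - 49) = 1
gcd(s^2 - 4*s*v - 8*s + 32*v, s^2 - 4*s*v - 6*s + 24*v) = s - 4*v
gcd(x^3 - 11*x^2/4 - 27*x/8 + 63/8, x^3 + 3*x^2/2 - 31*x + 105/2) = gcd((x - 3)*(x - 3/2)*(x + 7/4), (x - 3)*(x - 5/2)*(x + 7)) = x - 3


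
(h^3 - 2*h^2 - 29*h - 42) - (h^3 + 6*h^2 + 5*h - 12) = -8*h^2 - 34*h - 30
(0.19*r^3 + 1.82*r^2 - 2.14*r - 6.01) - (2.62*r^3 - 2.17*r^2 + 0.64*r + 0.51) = -2.43*r^3 + 3.99*r^2 - 2.78*r - 6.52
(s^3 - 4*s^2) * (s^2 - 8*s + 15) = s^5 - 12*s^4 + 47*s^3 - 60*s^2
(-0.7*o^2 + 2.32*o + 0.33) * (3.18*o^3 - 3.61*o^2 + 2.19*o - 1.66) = -2.226*o^5 + 9.9046*o^4 - 8.8588*o^3 + 5.0515*o^2 - 3.1285*o - 0.5478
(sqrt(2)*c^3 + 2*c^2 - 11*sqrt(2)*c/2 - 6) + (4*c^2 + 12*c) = sqrt(2)*c^3 + 6*c^2 - 11*sqrt(2)*c/2 + 12*c - 6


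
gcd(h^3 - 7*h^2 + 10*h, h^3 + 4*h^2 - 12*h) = h^2 - 2*h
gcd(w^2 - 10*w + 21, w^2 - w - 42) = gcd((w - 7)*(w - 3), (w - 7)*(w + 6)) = w - 7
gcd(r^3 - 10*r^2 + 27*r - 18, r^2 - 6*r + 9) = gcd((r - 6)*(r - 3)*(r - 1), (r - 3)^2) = r - 3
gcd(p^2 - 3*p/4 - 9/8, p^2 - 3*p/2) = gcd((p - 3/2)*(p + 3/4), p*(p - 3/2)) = p - 3/2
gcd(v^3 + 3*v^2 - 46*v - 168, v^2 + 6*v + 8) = v + 4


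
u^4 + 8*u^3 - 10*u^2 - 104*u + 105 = (u - 3)*(u - 1)*(u + 5)*(u + 7)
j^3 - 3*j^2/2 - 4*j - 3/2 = (j - 3)*(j + 1/2)*(j + 1)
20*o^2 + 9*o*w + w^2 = (4*o + w)*(5*o + w)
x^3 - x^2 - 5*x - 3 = (x - 3)*(x + 1)^2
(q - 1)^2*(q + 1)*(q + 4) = q^4 + 3*q^3 - 5*q^2 - 3*q + 4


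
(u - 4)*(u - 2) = u^2 - 6*u + 8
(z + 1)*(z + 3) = z^2 + 4*z + 3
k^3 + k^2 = k^2*(k + 1)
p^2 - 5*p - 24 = (p - 8)*(p + 3)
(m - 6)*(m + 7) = m^2 + m - 42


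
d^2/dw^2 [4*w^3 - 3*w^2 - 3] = 24*w - 6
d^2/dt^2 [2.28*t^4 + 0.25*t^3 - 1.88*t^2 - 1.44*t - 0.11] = 27.36*t^2 + 1.5*t - 3.76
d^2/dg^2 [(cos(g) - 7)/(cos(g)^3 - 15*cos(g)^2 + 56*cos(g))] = 2*(-(1 - cos(2*g))^2/2 - 15*cos(g) - 33*cos(2*g)/2 + 3*cos(3*g) + 99/2)/((cos(g) - 8)^3*cos(g)^3)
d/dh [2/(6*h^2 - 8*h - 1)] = 8*(2 - 3*h)/(-6*h^2 + 8*h + 1)^2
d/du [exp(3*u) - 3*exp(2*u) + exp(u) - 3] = (3*exp(2*u) - 6*exp(u) + 1)*exp(u)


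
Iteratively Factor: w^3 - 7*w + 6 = (w - 2)*(w^2 + 2*w - 3) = (w - 2)*(w + 3)*(w - 1)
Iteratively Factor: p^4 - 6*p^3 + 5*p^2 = (p - 1)*(p^3 - 5*p^2) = p*(p - 1)*(p^2 - 5*p) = p^2*(p - 1)*(p - 5)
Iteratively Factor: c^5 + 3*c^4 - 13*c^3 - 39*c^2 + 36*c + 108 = (c + 3)*(c^4 - 13*c^2 + 36) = (c - 2)*(c + 3)*(c^3 + 2*c^2 - 9*c - 18) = (c - 2)*(c + 3)^2*(c^2 - c - 6) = (c - 2)*(c + 2)*(c + 3)^2*(c - 3)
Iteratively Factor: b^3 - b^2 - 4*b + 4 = (b + 2)*(b^2 - 3*b + 2) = (b - 2)*(b + 2)*(b - 1)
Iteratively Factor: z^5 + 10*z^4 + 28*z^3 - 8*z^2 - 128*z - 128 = (z - 2)*(z^4 + 12*z^3 + 52*z^2 + 96*z + 64) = (z - 2)*(z + 2)*(z^3 + 10*z^2 + 32*z + 32) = (z - 2)*(z + 2)^2*(z^2 + 8*z + 16) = (z - 2)*(z + 2)^2*(z + 4)*(z + 4)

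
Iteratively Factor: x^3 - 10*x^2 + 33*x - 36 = (x - 4)*(x^2 - 6*x + 9) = (x - 4)*(x - 3)*(x - 3)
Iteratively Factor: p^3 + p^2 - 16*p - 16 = (p + 1)*(p^2 - 16) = (p + 1)*(p + 4)*(p - 4)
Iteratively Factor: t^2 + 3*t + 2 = (t + 1)*(t + 2)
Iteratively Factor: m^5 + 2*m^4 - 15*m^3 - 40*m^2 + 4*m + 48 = (m + 3)*(m^4 - m^3 - 12*m^2 - 4*m + 16) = (m - 4)*(m + 3)*(m^3 + 3*m^2 - 4) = (m - 4)*(m + 2)*(m + 3)*(m^2 + m - 2) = (m - 4)*(m - 1)*(m + 2)*(m + 3)*(m + 2)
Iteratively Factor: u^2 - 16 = (u + 4)*(u - 4)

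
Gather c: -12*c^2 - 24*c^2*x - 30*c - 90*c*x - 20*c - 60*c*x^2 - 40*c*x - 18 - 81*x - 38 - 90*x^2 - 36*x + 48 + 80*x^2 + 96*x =c^2*(-24*x - 12) + c*(-60*x^2 - 130*x - 50) - 10*x^2 - 21*x - 8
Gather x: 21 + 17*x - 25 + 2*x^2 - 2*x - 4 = 2*x^2 + 15*x - 8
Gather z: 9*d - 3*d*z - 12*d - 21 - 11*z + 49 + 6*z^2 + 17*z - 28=-3*d + 6*z^2 + z*(6 - 3*d)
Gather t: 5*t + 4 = 5*t + 4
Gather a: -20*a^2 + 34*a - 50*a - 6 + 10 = -20*a^2 - 16*a + 4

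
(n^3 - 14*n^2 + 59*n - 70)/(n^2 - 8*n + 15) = (n^2 - 9*n + 14)/(n - 3)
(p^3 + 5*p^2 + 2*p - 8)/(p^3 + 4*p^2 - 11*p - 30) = (p^2 + 3*p - 4)/(p^2 + 2*p - 15)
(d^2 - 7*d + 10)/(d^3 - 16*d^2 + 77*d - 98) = (d - 5)/(d^2 - 14*d + 49)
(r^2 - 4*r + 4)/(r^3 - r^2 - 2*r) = (r - 2)/(r*(r + 1))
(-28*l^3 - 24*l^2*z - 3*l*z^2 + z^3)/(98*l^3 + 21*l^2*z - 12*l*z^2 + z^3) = (2*l + z)/(-7*l + z)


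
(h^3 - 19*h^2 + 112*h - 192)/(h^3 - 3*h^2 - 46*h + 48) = (h^2 - 11*h + 24)/(h^2 + 5*h - 6)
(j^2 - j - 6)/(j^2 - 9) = (j + 2)/(j + 3)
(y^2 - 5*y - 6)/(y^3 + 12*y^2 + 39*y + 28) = (y - 6)/(y^2 + 11*y + 28)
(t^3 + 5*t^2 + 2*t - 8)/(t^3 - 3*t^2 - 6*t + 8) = (t + 4)/(t - 4)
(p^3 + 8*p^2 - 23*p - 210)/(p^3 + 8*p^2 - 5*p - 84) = (p^2 + p - 30)/(p^2 + p - 12)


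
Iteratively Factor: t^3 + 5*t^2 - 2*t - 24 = (t + 3)*(t^2 + 2*t - 8) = (t + 3)*(t + 4)*(t - 2)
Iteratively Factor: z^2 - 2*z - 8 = (z + 2)*(z - 4)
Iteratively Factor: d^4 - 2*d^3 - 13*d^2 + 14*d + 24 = (d - 2)*(d^3 - 13*d - 12) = (d - 2)*(d + 1)*(d^2 - d - 12) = (d - 2)*(d + 1)*(d + 3)*(d - 4)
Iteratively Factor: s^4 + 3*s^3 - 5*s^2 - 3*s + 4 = (s - 1)*(s^3 + 4*s^2 - s - 4) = (s - 1)*(s + 1)*(s^2 + 3*s - 4) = (s - 1)^2*(s + 1)*(s + 4)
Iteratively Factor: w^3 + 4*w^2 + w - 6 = (w - 1)*(w^2 + 5*w + 6) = (w - 1)*(w + 2)*(w + 3)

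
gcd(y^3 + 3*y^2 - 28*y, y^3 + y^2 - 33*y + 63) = y + 7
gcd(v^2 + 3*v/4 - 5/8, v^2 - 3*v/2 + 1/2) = v - 1/2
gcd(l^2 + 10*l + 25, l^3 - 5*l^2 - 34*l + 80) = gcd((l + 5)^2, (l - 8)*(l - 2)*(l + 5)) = l + 5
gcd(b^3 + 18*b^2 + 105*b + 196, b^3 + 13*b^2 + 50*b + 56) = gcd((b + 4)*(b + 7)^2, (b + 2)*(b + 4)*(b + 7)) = b^2 + 11*b + 28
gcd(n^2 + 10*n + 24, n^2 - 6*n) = 1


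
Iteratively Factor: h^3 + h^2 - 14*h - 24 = (h + 2)*(h^2 - h - 12) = (h - 4)*(h + 2)*(h + 3)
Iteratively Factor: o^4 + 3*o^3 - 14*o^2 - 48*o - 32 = (o - 4)*(o^3 + 7*o^2 + 14*o + 8) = (o - 4)*(o + 4)*(o^2 + 3*o + 2) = (o - 4)*(o + 1)*(o + 4)*(o + 2)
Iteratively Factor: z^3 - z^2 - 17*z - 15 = (z + 1)*(z^2 - 2*z - 15) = (z - 5)*(z + 1)*(z + 3)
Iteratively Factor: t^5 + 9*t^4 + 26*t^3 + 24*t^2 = (t + 2)*(t^4 + 7*t^3 + 12*t^2) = t*(t + 2)*(t^3 + 7*t^2 + 12*t) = t^2*(t + 2)*(t^2 + 7*t + 12) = t^2*(t + 2)*(t + 3)*(t + 4)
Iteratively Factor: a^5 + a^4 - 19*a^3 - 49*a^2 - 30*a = (a + 1)*(a^4 - 19*a^2 - 30*a) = a*(a + 1)*(a^3 - 19*a - 30) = a*(a - 5)*(a + 1)*(a^2 + 5*a + 6) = a*(a - 5)*(a + 1)*(a + 2)*(a + 3)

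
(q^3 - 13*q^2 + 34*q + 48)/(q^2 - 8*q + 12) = (q^2 - 7*q - 8)/(q - 2)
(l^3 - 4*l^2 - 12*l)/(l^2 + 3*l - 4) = l*(l^2 - 4*l - 12)/(l^2 + 3*l - 4)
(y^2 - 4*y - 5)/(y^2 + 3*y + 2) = (y - 5)/(y + 2)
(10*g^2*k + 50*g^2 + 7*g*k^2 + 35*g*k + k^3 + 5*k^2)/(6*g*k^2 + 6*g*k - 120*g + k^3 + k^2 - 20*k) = (10*g^2 + 7*g*k + k^2)/(6*g*k - 24*g + k^2 - 4*k)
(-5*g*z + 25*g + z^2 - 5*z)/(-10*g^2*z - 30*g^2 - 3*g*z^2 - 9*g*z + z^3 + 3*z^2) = (z - 5)/(2*g*z + 6*g + z^2 + 3*z)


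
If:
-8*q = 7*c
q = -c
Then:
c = 0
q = 0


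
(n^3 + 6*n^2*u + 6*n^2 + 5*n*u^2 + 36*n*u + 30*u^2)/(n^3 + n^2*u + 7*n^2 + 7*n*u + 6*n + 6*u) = (n + 5*u)/(n + 1)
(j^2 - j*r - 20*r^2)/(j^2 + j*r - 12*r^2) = (-j + 5*r)/(-j + 3*r)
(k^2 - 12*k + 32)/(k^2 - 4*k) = (k - 8)/k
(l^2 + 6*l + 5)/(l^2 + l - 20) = (l + 1)/(l - 4)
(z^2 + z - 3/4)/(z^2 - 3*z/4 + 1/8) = 2*(2*z + 3)/(4*z - 1)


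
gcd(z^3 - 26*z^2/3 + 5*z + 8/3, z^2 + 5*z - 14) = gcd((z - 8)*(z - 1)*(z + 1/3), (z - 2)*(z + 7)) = 1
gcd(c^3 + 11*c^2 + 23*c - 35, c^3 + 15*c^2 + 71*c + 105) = c^2 + 12*c + 35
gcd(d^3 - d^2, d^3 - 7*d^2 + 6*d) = d^2 - d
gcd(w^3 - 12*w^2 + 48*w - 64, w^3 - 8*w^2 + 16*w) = w^2 - 8*w + 16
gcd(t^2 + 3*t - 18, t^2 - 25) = 1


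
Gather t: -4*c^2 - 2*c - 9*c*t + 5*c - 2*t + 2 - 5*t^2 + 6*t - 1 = -4*c^2 + 3*c - 5*t^2 + t*(4 - 9*c) + 1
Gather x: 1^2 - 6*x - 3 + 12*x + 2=6*x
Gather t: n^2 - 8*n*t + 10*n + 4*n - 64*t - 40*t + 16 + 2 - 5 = n^2 + 14*n + t*(-8*n - 104) + 13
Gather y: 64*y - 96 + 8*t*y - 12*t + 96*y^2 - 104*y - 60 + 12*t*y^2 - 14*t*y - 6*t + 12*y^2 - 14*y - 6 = -18*t + y^2*(12*t + 108) + y*(-6*t - 54) - 162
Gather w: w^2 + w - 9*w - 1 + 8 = w^2 - 8*w + 7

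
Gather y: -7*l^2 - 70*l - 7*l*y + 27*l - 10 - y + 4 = -7*l^2 - 43*l + y*(-7*l - 1) - 6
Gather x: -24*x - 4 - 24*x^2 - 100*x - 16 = -24*x^2 - 124*x - 20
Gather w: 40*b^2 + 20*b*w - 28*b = 40*b^2 + 20*b*w - 28*b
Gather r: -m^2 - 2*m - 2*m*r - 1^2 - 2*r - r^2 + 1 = -m^2 - 2*m - r^2 + r*(-2*m - 2)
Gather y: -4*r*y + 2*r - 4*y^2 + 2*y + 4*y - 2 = 2*r - 4*y^2 + y*(6 - 4*r) - 2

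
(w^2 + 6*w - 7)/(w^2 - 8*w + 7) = (w + 7)/(w - 7)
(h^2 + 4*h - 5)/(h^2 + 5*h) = (h - 1)/h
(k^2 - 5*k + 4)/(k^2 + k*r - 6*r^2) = (k^2 - 5*k + 4)/(k^2 + k*r - 6*r^2)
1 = 1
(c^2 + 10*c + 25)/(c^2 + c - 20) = (c + 5)/(c - 4)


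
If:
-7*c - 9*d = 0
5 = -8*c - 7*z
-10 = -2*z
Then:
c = -5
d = 35/9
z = 5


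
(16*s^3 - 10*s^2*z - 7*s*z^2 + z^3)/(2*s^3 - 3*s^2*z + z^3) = (-8*s + z)/(-s + z)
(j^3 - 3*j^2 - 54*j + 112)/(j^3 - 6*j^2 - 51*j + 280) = (j - 2)/(j - 5)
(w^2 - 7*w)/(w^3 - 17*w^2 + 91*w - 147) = w/(w^2 - 10*w + 21)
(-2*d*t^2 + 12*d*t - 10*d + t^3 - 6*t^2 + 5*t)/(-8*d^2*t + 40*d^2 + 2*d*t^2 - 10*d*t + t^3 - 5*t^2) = (t - 1)/(4*d + t)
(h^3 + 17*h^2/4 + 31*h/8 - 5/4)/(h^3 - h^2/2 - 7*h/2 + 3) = (8*h^2 + 18*h - 5)/(4*(2*h^2 - 5*h + 3))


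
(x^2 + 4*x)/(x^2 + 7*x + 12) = x/(x + 3)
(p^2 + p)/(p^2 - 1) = p/(p - 1)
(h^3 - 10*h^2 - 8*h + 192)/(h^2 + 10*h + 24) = (h^2 - 14*h + 48)/(h + 6)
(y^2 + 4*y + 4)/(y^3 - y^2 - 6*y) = (y + 2)/(y*(y - 3))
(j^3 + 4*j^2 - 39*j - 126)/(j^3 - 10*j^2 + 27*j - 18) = (j^2 + 10*j + 21)/(j^2 - 4*j + 3)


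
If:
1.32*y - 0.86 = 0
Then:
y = 0.65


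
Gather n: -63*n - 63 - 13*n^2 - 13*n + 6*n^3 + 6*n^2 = 6*n^3 - 7*n^2 - 76*n - 63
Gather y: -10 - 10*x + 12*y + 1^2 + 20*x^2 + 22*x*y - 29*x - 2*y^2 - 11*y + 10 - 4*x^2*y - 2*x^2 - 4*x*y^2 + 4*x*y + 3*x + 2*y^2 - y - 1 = 18*x^2 - 4*x*y^2 - 36*x + y*(-4*x^2 + 26*x)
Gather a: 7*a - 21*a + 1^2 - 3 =-14*a - 2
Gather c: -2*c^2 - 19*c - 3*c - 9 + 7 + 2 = -2*c^2 - 22*c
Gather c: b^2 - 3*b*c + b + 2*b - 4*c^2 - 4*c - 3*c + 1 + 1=b^2 + 3*b - 4*c^2 + c*(-3*b - 7) + 2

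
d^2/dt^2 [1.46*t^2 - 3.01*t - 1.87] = 2.92000000000000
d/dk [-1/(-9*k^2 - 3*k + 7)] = 3*(-6*k - 1)/(9*k^2 + 3*k - 7)^2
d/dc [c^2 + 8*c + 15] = 2*c + 8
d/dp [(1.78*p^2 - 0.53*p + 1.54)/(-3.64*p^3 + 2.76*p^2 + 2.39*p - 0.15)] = (6.4792*p^4 - 3.8584*p^3 + 22.5338*p^2 - 9.0348*p - 3.6011)/(13.2496*p^6 - 20.0928*p^5 - 9.7816*p^4 + 14.2848*p^3 + 4.8841*p^2 - 0.717*p + 0.0225)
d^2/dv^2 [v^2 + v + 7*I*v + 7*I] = 2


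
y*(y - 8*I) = y^2 - 8*I*y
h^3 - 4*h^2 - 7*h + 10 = (h - 5)*(h - 1)*(h + 2)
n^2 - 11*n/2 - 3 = (n - 6)*(n + 1/2)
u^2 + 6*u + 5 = (u + 1)*(u + 5)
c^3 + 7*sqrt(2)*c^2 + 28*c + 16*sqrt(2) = (c + sqrt(2))*(c + 2*sqrt(2))*(c + 4*sqrt(2))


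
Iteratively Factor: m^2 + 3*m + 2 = (m + 2)*(m + 1)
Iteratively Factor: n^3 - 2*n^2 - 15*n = (n + 3)*(n^2 - 5*n) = n*(n + 3)*(n - 5)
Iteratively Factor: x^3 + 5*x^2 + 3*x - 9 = (x - 1)*(x^2 + 6*x + 9) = (x - 1)*(x + 3)*(x + 3)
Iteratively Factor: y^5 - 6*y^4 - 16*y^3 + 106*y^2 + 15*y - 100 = (y + 4)*(y^4 - 10*y^3 + 24*y^2 + 10*y - 25) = (y - 5)*(y + 4)*(y^3 - 5*y^2 - y + 5) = (y - 5)*(y - 1)*(y + 4)*(y^2 - 4*y - 5) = (y - 5)^2*(y - 1)*(y + 4)*(y + 1)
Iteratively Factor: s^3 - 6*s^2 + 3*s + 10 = (s - 5)*(s^2 - s - 2) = (s - 5)*(s - 2)*(s + 1)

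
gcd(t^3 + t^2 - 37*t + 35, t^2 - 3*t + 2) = t - 1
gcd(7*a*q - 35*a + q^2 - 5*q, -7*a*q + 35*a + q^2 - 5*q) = q - 5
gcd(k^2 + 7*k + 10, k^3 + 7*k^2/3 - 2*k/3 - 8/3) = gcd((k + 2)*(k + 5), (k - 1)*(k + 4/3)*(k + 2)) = k + 2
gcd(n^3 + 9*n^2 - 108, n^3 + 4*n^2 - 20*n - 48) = n + 6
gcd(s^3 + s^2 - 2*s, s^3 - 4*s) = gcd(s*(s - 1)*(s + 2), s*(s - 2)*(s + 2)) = s^2 + 2*s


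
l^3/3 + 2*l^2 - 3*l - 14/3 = (l/3 + 1/3)*(l - 2)*(l + 7)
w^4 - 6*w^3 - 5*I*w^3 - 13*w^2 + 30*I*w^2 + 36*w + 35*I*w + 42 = (w - 7)*(w + 1)*(w - 3*I)*(w - 2*I)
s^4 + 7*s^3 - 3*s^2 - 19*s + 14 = (s - 1)^2*(s + 2)*(s + 7)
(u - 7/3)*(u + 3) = u^2 + 2*u/3 - 7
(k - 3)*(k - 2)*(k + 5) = k^3 - 19*k + 30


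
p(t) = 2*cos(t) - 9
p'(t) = -2*sin(t)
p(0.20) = -7.04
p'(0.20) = -0.40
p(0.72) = -7.50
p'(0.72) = -1.32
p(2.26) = -10.27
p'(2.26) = -1.54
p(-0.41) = -7.17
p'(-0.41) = 0.80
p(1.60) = -9.06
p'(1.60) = -2.00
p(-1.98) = -9.80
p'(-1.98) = 1.83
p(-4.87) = -8.69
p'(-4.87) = -1.98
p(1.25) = -8.37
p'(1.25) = -1.90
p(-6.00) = -7.08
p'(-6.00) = -0.56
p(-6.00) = -7.08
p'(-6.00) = -0.56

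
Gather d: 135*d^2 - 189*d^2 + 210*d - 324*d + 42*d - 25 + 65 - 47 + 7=-54*d^2 - 72*d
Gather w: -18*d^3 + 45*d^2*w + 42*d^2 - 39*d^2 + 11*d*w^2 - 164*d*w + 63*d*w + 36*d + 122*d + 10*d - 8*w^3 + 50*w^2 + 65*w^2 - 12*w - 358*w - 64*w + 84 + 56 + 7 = -18*d^3 + 3*d^2 + 168*d - 8*w^3 + w^2*(11*d + 115) + w*(45*d^2 - 101*d - 434) + 147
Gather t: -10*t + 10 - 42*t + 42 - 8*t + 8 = 60 - 60*t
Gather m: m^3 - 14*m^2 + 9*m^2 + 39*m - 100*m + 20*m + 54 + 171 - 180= m^3 - 5*m^2 - 41*m + 45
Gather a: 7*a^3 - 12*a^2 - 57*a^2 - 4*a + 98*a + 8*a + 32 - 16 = 7*a^3 - 69*a^2 + 102*a + 16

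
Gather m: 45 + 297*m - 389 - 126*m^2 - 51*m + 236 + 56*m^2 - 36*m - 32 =-70*m^2 + 210*m - 140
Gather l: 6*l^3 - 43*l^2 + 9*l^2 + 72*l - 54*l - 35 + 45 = 6*l^3 - 34*l^2 + 18*l + 10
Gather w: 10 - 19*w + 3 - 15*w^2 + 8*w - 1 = -15*w^2 - 11*w + 12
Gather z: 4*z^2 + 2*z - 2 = 4*z^2 + 2*z - 2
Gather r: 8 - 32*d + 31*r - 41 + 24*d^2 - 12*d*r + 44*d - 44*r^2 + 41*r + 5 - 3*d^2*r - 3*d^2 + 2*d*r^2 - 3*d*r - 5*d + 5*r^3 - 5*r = 21*d^2 + 7*d + 5*r^3 + r^2*(2*d - 44) + r*(-3*d^2 - 15*d + 67) - 28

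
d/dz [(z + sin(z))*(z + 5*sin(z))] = 6*z*cos(z) + 2*z + 6*sin(z) + 5*sin(2*z)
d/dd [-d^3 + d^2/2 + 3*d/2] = -3*d^2 + d + 3/2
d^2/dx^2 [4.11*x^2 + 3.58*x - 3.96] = 8.22000000000000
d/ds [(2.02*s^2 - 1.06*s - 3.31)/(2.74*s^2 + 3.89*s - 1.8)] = (10.7622*s^2 + 10.8668*s + 14.7839)/(7.5076*s^4 + 21.3172*s^3 + 5.2681*s^2 - 14.004*s + 3.24)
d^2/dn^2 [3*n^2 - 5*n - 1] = 6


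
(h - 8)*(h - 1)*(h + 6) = h^3 - 3*h^2 - 46*h + 48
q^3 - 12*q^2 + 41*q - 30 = (q - 6)*(q - 5)*(q - 1)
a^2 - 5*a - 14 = (a - 7)*(a + 2)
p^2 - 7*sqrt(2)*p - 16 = (p - 8*sqrt(2))*(p + sqrt(2))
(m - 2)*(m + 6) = m^2 + 4*m - 12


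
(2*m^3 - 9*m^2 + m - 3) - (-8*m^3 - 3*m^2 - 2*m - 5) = 10*m^3 - 6*m^2 + 3*m + 2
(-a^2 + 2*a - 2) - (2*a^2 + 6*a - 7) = -3*a^2 - 4*a + 5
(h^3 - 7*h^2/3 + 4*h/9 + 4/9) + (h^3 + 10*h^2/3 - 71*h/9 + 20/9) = 2*h^3 + h^2 - 67*h/9 + 8/3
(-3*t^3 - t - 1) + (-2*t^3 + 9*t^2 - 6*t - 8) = -5*t^3 + 9*t^2 - 7*t - 9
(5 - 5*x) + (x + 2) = 7 - 4*x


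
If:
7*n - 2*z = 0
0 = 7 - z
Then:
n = 2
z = 7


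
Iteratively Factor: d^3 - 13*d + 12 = (d - 3)*(d^2 + 3*d - 4) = (d - 3)*(d + 4)*(d - 1)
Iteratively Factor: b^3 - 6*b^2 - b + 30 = (b - 3)*(b^2 - 3*b - 10) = (b - 5)*(b - 3)*(b + 2)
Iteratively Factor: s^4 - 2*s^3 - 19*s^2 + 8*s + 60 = (s + 2)*(s^3 - 4*s^2 - 11*s + 30) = (s - 5)*(s + 2)*(s^2 + s - 6) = (s - 5)*(s - 2)*(s + 2)*(s + 3)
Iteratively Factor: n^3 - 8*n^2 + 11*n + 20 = (n - 5)*(n^2 - 3*n - 4) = (n - 5)*(n - 4)*(n + 1)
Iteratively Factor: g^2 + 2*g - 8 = (g - 2)*(g + 4)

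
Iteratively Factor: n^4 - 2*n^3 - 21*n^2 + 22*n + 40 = (n - 5)*(n^3 + 3*n^2 - 6*n - 8) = (n - 5)*(n + 1)*(n^2 + 2*n - 8) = (n - 5)*(n - 2)*(n + 1)*(n + 4)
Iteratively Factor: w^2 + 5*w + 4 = (w + 4)*(w + 1)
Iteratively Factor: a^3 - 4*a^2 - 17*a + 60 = (a - 5)*(a^2 + a - 12) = (a - 5)*(a - 3)*(a + 4)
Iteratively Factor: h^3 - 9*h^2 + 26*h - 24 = (h - 2)*(h^2 - 7*h + 12) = (h - 3)*(h - 2)*(h - 4)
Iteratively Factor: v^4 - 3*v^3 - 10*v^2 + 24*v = (v + 3)*(v^3 - 6*v^2 + 8*v) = (v - 4)*(v + 3)*(v^2 - 2*v) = (v - 4)*(v - 2)*(v + 3)*(v)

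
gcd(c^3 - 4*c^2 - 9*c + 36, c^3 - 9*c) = c^2 - 9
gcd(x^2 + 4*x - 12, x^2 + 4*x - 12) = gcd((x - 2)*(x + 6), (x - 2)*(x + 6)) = x^2 + 4*x - 12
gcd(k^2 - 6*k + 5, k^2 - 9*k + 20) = k - 5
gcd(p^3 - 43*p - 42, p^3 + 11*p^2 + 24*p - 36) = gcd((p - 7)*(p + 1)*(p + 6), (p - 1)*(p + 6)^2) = p + 6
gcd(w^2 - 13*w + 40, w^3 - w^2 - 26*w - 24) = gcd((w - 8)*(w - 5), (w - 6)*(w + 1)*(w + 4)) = 1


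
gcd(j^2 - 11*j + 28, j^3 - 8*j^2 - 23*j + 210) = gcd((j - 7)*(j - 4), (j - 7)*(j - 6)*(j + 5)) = j - 7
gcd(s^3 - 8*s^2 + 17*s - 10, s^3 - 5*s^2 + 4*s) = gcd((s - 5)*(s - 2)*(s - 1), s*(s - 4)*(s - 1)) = s - 1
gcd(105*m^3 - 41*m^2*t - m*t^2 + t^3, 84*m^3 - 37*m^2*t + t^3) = -21*m^2 + 4*m*t + t^2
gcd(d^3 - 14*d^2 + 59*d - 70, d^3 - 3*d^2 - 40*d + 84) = d^2 - 9*d + 14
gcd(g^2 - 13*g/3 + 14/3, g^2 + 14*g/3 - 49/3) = g - 7/3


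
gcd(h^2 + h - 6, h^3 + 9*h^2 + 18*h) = h + 3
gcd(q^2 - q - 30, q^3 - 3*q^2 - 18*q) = q - 6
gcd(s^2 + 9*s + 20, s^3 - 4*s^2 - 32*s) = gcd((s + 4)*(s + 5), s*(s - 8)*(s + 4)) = s + 4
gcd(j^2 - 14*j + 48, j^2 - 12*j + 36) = j - 6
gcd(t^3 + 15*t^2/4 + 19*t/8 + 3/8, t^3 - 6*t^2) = 1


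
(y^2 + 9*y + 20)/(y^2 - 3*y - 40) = (y + 4)/(y - 8)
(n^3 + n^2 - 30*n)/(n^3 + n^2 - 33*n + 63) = n*(n^2 + n - 30)/(n^3 + n^2 - 33*n + 63)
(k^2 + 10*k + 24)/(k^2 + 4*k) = (k + 6)/k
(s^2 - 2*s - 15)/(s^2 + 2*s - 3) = (s - 5)/(s - 1)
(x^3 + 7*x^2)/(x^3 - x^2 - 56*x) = x/(x - 8)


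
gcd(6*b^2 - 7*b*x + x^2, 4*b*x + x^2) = 1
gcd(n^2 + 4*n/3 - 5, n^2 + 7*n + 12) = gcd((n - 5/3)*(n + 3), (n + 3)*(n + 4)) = n + 3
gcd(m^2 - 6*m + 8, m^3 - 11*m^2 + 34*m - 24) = m - 4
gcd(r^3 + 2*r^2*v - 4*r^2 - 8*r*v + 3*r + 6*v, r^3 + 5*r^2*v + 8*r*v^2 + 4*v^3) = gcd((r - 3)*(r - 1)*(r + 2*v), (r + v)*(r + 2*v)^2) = r + 2*v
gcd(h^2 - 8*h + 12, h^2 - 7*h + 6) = h - 6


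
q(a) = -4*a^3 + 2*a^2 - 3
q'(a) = -12*a^2 + 4*a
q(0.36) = -2.93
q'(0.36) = -0.12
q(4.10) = -245.06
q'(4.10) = -185.32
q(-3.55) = 201.16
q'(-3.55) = -165.43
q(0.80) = -3.77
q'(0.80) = -4.48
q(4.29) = -282.01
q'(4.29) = -203.69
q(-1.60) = 18.50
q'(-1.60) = -37.12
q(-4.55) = 415.19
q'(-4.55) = -266.63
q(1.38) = -9.70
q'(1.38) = -17.33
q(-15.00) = 13947.00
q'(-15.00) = -2760.00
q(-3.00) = 123.00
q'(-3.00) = -120.00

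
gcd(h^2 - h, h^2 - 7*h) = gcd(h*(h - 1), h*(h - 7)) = h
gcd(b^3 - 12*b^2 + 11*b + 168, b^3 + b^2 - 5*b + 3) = b + 3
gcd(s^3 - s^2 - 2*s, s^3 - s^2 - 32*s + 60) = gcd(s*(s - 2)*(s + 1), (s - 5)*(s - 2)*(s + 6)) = s - 2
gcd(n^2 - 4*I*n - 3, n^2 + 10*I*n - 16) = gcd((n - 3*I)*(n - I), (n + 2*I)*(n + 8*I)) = 1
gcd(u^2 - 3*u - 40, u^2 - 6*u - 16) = u - 8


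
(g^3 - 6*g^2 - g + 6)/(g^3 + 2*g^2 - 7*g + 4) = (g^2 - 5*g - 6)/(g^2 + 3*g - 4)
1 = 1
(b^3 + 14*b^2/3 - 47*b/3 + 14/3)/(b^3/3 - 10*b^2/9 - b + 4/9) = 3*(b^2 + 5*b - 14)/(b^2 - 3*b - 4)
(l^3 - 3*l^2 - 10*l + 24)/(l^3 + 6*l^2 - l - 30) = (l - 4)/(l + 5)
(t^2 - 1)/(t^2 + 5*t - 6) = (t + 1)/(t + 6)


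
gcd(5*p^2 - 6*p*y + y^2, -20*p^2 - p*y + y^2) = -5*p + y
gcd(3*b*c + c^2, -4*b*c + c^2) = c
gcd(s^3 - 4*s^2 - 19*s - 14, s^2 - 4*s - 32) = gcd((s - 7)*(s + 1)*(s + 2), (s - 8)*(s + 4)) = 1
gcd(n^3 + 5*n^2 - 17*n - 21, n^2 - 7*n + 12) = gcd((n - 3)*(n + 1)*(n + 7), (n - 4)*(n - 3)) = n - 3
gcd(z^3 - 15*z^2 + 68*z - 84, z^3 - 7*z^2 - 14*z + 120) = z - 6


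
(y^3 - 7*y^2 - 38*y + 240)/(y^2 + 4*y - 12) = (y^2 - 13*y + 40)/(y - 2)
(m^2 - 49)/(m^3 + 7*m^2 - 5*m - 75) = (m^2 - 49)/(m^3 + 7*m^2 - 5*m - 75)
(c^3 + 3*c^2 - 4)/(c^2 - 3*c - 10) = (c^2 + c - 2)/(c - 5)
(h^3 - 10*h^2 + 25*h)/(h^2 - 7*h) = (h^2 - 10*h + 25)/(h - 7)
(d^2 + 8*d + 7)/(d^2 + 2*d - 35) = (d + 1)/(d - 5)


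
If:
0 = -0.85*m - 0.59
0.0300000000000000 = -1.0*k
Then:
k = -0.03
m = -0.69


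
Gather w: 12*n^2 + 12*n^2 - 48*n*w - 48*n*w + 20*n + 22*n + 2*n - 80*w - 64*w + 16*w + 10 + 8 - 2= 24*n^2 + 44*n + w*(-96*n - 128) + 16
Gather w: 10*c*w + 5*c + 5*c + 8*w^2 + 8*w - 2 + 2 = 10*c + 8*w^2 + w*(10*c + 8)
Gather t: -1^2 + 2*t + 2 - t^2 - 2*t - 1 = -t^2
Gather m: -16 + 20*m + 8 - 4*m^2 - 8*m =-4*m^2 + 12*m - 8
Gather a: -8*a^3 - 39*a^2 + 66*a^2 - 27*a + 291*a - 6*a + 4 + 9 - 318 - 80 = -8*a^3 + 27*a^2 + 258*a - 385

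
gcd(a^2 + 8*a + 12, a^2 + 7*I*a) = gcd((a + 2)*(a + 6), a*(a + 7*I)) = 1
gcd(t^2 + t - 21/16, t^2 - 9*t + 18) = 1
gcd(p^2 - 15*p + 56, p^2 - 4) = 1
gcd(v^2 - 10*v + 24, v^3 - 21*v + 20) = v - 4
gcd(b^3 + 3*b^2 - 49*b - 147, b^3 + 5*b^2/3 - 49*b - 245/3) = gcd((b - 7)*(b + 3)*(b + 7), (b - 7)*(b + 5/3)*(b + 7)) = b^2 - 49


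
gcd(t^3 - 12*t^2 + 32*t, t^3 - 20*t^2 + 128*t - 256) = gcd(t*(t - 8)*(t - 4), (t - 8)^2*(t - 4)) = t^2 - 12*t + 32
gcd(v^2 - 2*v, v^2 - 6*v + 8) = v - 2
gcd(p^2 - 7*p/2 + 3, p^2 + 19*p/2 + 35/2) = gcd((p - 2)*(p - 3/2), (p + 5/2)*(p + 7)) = 1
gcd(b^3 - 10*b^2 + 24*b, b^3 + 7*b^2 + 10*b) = b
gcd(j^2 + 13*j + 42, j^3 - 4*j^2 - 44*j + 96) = j + 6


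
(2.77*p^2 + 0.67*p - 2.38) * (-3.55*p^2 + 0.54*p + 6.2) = -9.8335*p^4 - 0.8827*p^3 + 25.9848*p^2 + 2.8688*p - 14.756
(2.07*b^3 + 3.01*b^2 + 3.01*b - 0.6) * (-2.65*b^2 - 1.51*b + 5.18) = -5.4855*b^5 - 11.1022*b^4 - 1.799*b^3 + 12.6367*b^2 + 16.4978*b - 3.108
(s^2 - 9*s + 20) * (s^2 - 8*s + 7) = s^4 - 17*s^3 + 99*s^2 - 223*s + 140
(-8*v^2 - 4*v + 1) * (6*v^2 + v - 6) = -48*v^4 - 32*v^3 + 50*v^2 + 25*v - 6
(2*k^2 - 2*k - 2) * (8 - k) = -2*k^3 + 18*k^2 - 14*k - 16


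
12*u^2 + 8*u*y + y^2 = (2*u + y)*(6*u + y)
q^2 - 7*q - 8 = (q - 8)*(q + 1)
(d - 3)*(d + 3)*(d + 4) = d^3 + 4*d^2 - 9*d - 36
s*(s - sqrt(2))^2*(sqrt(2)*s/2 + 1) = sqrt(2)*s^4/2 - s^3 - sqrt(2)*s^2 + 2*s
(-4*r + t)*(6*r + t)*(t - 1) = -24*r^2*t + 24*r^2 + 2*r*t^2 - 2*r*t + t^3 - t^2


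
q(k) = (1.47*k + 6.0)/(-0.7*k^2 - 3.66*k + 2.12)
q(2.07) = -1.07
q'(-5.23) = 2.08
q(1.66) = -1.43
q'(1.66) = 1.21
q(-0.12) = 2.28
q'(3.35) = 0.20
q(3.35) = -0.61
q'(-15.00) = 0.01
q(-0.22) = 1.96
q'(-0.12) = 3.71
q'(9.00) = 0.02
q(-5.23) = -0.80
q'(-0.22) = 2.78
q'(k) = (1.4*k + 3.66)*(1.47*k + 6.0)/(-0.7*k^2 - 3.66*k + 2.12)^2 + 1.47/(-0.7*k^2 - 3.66*k + 2.12) = (1.029*k^2 + 8.4*k + 25.0764)/(0.49*k^4 + 5.124*k^3 + 10.4276*k^2 - 15.5184*k + 4.4944)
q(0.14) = 3.89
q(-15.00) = 0.16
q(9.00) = -0.22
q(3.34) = -0.61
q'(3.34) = 0.20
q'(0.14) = 10.34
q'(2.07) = 0.66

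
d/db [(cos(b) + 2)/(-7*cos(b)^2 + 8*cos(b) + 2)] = 7*(sin(b)^2 - 4*cos(b) + 1)*sin(b)/(7*sin(b)^2 + 8*cos(b) - 5)^2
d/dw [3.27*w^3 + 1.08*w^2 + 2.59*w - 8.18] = 9.81*w^2 + 2.16*w + 2.59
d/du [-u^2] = -2*u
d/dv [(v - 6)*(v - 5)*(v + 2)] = 3*v^2 - 18*v + 8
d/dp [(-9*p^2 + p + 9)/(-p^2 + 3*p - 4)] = (-26*p^2 + 90*p - 31)/(p^4 - 6*p^3 + 17*p^2 - 24*p + 16)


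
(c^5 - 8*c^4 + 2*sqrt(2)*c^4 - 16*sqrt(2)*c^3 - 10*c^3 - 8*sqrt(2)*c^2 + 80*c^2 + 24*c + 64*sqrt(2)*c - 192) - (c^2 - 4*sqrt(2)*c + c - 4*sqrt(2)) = c^5 - 8*c^4 + 2*sqrt(2)*c^4 - 16*sqrt(2)*c^3 - 10*c^3 - 8*sqrt(2)*c^2 + 79*c^2 + 23*c + 68*sqrt(2)*c - 192 + 4*sqrt(2)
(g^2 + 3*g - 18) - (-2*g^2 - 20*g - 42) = 3*g^2 + 23*g + 24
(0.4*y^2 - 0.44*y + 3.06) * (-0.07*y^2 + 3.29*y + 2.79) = -0.028*y^4 + 1.3468*y^3 - 0.5458*y^2 + 8.8398*y + 8.5374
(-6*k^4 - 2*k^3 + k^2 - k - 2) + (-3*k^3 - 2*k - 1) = -6*k^4 - 5*k^3 + k^2 - 3*k - 3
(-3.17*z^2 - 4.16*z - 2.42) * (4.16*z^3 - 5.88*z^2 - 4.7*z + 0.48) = -13.1872*z^5 + 1.334*z^4 + 29.2926*z^3 + 32.26*z^2 + 9.3772*z - 1.1616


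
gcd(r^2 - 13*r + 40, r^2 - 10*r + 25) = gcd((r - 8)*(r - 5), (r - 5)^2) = r - 5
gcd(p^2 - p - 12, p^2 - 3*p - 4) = p - 4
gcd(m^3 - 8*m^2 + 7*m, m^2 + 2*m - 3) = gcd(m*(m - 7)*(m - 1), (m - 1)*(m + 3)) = m - 1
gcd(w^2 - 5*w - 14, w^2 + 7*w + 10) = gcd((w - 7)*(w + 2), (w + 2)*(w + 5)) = w + 2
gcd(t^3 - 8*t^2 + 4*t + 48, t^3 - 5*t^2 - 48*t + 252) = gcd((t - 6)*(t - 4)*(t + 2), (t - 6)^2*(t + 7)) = t - 6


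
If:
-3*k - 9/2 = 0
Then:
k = -3/2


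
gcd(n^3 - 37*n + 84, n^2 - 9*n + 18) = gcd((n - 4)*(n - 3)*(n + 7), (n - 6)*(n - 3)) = n - 3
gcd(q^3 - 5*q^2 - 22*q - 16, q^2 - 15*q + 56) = q - 8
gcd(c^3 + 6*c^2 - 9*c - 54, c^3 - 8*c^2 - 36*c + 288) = c + 6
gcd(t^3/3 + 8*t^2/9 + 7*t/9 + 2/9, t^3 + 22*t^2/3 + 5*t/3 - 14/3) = t + 1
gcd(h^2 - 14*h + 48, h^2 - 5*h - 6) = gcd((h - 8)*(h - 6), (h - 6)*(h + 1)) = h - 6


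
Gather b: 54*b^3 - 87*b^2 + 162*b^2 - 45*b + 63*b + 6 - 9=54*b^3 + 75*b^2 + 18*b - 3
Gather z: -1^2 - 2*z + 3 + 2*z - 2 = 0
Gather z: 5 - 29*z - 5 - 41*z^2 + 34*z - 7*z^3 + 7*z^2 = -7*z^3 - 34*z^2 + 5*z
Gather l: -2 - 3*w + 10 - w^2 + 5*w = -w^2 + 2*w + 8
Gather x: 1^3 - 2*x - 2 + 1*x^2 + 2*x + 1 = x^2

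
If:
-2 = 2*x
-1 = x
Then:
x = -1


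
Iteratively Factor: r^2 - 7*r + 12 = (r - 3)*(r - 4)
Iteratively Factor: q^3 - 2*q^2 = (q)*(q^2 - 2*q) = q*(q - 2)*(q)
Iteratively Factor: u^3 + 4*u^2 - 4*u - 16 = (u - 2)*(u^2 + 6*u + 8) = (u - 2)*(u + 4)*(u + 2)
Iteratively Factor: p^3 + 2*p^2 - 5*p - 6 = (p + 3)*(p^2 - p - 2) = (p + 1)*(p + 3)*(p - 2)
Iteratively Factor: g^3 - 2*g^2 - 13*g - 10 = (g - 5)*(g^2 + 3*g + 2) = (g - 5)*(g + 2)*(g + 1)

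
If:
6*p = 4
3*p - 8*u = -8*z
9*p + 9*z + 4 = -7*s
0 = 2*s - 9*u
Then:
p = 2/3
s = -31/36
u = -31/162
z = -143/324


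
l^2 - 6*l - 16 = (l - 8)*(l + 2)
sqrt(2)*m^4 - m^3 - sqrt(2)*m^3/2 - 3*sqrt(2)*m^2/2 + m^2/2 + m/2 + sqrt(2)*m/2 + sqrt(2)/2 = (m - 1)*(m + 1/2)*(m - sqrt(2))*(sqrt(2)*m + 1)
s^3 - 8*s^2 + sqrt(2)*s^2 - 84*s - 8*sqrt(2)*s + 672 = (s - 8)*(s - 6*sqrt(2))*(s + 7*sqrt(2))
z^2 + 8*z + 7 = (z + 1)*(z + 7)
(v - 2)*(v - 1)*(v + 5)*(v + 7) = v^4 + 9*v^3 + v^2 - 81*v + 70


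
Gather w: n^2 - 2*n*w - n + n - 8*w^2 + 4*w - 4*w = n^2 - 2*n*w - 8*w^2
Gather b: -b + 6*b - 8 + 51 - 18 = 5*b + 25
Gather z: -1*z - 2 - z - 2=-2*z - 4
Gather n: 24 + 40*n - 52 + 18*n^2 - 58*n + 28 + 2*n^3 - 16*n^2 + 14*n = 2*n^3 + 2*n^2 - 4*n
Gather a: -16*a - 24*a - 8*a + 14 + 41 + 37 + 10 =102 - 48*a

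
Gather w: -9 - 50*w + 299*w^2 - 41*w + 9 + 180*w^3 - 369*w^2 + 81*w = 180*w^3 - 70*w^2 - 10*w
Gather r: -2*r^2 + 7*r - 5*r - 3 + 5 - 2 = -2*r^2 + 2*r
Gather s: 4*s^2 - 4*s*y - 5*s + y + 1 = 4*s^2 + s*(-4*y - 5) + y + 1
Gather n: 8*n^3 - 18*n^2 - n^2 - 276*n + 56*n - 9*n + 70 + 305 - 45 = 8*n^3 - 19*n^2 - 229*n + 330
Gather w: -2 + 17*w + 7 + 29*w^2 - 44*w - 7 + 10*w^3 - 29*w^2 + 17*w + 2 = 10*w^3 - 10*w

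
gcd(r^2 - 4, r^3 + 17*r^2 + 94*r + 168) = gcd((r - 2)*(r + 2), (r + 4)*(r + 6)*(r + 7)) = 1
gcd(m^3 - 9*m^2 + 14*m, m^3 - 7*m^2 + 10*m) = m^2 - 2*m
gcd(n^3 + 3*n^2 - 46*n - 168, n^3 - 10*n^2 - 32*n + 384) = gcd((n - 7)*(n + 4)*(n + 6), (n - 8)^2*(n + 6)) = n + 6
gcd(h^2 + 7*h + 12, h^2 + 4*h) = h + 4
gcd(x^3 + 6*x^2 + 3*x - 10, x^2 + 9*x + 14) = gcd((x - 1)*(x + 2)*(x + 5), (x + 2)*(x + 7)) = x + 2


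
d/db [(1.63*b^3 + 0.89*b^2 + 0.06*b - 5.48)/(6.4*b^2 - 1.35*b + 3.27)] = (10.432*b^4 - 4.401*b^3 + 14.4048*b^2 + 75.9646*b - 7.2018)/(40.96*b^4 - 17.28*b^3 + 43.6785*b^2 - 8.829*b + 10.6929)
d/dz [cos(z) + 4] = -sin(z)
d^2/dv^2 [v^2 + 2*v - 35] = 2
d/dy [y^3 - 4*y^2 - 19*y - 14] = 3*y^2 - 8*y - 19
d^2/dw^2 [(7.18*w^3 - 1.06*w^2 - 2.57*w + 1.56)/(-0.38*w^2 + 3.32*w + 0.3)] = (1.77635683940025e-15*w^5 + 1.4210854715202e-14*w^4 - 156.501896*w^3 - 43.534224*w^2 + 9.689256*w - 39.674208)/(0.054872*w^6 - 1.438224*w^5 + 12.435576*w^4 - 34.323488*w^3 - 9.81756*w^2 - 0.8964*w - 0.027)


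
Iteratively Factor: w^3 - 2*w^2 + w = (w - 1)*(w^2 - w) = w*(w - 1)*(w - 1)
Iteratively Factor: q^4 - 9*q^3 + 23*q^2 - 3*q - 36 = (q + 1)*(q^3 - 10*q^2 + 33*q - 36) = (q - 4)*(q + 1)*(q^2 - 6*q + 9) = (q - 4)*(q - 3)*(q + 1)*(q - 3)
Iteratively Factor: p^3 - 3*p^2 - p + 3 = (p - 3)*(p^2 - 1) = (p - 3)*(p + 1)*(p - 1)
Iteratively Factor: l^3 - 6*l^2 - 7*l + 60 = (l - 5)*(l^2 - l - 12) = (l - 5)*(l + 3)*(l - 4)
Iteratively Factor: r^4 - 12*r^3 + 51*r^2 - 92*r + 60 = (r - 2)*(r^3 - 10*r^2 + 31*r - 30) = (r - 3)*(r - 2)*(r^2 - 7*r + 10) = (r - 5)*(r - 3)*(r - 2)*(r - 2)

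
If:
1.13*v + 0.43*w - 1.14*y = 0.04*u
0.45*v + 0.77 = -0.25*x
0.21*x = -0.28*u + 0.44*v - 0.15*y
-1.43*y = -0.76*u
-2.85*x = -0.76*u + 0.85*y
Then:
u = -1.84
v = -1.60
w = 1.44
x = -0.20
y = -0.98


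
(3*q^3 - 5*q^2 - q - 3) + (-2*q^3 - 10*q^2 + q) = q^3 - 15*q^2 - 3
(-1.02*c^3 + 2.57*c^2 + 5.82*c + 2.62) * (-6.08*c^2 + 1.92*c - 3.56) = 6.2016*c^5 - 17.584*c^4 - 26.82*c^3 - 13.9044*c^2 - 15.6888*c - 9.3272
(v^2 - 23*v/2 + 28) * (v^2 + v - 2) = v^4 - 21*v^3/2 + 29*v^2/2 + 51*v - 56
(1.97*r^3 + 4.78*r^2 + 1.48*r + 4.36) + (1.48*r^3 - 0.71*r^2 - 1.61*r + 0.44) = 3.45*r^3 + 4.07*r^2 - 0.13*r + 4.8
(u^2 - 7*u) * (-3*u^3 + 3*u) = -3*u^5 + 21*u^4 + 3*u^3 - 21*u^2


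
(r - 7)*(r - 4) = r^2 - 11*r + 28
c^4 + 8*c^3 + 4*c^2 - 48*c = c*(c - 2)*(c + 4)*(c + 6)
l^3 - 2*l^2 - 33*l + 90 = (l - 5)*(l - 3)*(l + 6)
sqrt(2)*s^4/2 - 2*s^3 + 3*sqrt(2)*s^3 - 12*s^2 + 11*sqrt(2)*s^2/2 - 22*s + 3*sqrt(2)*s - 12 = (s/2 + 1)*(s + 3)*(s - 2*sqrt(2))*(sqrt(2)*s + sqrt(2))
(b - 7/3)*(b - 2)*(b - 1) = b^3 - 16*b^2/3 + 9*b - 14/3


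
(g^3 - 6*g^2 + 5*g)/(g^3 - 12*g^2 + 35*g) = (g - 1)/(g - 7)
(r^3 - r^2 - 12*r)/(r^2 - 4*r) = r + 3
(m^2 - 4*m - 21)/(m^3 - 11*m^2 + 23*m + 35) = (m + 3)/(m^2 - 4*m - 5)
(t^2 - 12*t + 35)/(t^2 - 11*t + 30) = (t - 7)/(t - 6)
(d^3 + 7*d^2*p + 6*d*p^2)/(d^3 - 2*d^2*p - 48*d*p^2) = (-d - p)/(-d + 8*p)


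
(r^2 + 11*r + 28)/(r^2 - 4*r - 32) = (r + 7)/(r - 8)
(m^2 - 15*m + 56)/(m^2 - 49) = (m - 8)/(m + 7)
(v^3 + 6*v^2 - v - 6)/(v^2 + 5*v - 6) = v + 1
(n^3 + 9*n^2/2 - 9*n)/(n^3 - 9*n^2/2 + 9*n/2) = (n + 6)/(n - 3)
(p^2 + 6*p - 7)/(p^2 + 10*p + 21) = (p - 1)/(p + 3)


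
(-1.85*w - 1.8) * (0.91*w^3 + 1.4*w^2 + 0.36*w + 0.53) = -1.6835*w^4 - 4.228*w^3 - 3.186*w^2 - 1.6285*w - 0.954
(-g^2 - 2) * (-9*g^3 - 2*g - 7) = 9*g^5 + 20*g^3 + 7*g^2 + 4*g + 14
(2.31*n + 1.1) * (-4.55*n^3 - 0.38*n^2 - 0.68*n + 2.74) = -10.5105*n^4 - 5.8828*n^3 - 1.9888*n^2 + 5.5814*n + 3.014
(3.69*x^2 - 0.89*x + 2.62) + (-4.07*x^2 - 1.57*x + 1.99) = -0.38*x^2 - 2.46*x + 4.61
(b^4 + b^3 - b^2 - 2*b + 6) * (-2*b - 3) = -2*b^5 - 5*b^4 - b^3 + 7*b^2 - 6*b - 18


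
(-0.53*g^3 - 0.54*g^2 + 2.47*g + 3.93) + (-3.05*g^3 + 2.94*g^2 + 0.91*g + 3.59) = -3.58*g^3 + 2.4*g^2 + 3.38*g + 7.52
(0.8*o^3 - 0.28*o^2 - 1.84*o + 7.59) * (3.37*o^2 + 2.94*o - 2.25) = 2.696*o^5 + 1.4084*o^4 - 8.824*o^3 + 20.7987*o^2 + 26.4546*o - 17.0775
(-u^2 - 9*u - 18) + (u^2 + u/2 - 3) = -17*u/2 - 21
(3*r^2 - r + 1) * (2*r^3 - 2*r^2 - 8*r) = 6*r^5 - 8*r^4 - 20*r^3 + 6*r^2 - 8*r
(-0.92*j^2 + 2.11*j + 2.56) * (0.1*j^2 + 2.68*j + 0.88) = -0.092*j^4 - 2.2546*j^3 + 5.1012*j^2 + 8.7176*j + 2.2528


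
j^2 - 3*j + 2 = (j - 2)*(j - 1)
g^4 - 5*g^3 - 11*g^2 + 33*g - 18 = (g - 6)*(g - 1)^2*(g + 3)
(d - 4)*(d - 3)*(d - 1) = d^3 - 8*d^2 + 19*d - 12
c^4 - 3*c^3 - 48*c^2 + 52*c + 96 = (c - 8)*(c - 2)*(c + 1)*(c + 6)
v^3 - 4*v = v*(v - 2)*(v + 2)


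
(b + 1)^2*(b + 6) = b^3 + 8*b^2 + 13*b + 6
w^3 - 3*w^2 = w^2*(w - 3)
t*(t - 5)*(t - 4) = t^3 - 9*t^2 + 20*t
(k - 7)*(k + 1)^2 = k^3 - 5*k^2 - 13*k - 7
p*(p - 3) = p^2 - 3*p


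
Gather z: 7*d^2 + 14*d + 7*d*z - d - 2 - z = 7*d^2 + 13*d + z*(7*d - 1) - 2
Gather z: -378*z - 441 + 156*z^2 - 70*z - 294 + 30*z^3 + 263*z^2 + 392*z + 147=30*z^3 + 419*z^2 - 56*z - 588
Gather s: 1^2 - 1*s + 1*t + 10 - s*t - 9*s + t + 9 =s*(-t - 10) + 2*t + 20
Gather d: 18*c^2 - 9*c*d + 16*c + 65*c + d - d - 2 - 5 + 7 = 18*c^2 - 9*c*d + 81*c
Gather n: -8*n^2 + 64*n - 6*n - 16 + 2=-8*n^2 + 58*n - 14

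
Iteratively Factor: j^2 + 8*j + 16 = (j + 4)*(j + 4)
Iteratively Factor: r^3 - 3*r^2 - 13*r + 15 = (r - 5)*(r^2 + 2*r - 3) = (r - 5)*(r + 3)*(r - 1)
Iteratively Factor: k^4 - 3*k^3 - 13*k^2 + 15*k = (k + 3)*(k^3 - 6*k^2 + 5*k) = k*(k + 3)*(k^2 - 6*k + 5) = k*(k - 1)*(k + 3)*(k - 5)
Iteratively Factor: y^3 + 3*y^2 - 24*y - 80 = (y + 4)*(y^2 - y - 20) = (y + 4)^2*(y - 5)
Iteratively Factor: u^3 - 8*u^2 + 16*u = (u - 4)*(u^2 - 4*u) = u*(u - 4)*(u - 4)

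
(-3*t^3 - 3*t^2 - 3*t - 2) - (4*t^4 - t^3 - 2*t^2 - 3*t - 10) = -4*t^4 - 2*t^3 - t^2 + 8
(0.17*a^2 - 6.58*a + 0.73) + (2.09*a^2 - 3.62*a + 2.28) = 2.26*a^2 - 10.2*a + 3.01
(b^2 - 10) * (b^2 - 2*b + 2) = b^4 - 2*b^3 - 8*b^2 + 20*b - 20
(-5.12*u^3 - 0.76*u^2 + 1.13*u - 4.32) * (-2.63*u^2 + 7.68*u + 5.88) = 13.4656*u^5 - 37.3228*u^4 - 38.9143*u^3 + 15.5712*u^2 - 26.5332*u - 25.4016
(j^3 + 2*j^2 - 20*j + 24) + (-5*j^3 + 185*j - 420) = -4*j^3 + 2*j^2 + 165*j - 396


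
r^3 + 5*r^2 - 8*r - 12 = (r - 2)*(r + 1)*(r + 6)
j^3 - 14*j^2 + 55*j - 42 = (j - 7)*(j - 6)*(j - 1)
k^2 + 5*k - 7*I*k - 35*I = (k + 5)*(k - 7*I)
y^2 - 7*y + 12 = (y - 4)*(y - 3)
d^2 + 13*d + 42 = (d + 6)*(d + 7)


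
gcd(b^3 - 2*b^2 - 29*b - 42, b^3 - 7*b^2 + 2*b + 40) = b + 2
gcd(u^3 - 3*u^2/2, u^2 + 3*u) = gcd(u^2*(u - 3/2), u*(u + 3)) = u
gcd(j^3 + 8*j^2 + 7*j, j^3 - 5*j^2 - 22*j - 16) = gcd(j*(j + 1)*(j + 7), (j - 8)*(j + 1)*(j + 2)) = j + 1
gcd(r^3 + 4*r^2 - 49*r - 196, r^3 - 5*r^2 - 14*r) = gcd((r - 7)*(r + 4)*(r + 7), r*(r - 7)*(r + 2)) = r - 7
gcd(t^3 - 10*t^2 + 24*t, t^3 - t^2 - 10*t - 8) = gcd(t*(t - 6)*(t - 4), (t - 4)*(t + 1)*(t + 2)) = t - 4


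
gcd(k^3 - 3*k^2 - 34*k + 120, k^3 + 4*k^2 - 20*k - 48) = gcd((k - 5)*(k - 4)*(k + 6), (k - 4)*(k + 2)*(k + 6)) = k^2 + 2*k - 24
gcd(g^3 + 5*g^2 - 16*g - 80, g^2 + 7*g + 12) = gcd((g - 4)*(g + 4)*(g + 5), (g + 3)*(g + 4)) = g + 4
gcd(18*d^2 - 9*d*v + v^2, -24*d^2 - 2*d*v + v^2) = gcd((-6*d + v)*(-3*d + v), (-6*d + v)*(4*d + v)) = -6*d + v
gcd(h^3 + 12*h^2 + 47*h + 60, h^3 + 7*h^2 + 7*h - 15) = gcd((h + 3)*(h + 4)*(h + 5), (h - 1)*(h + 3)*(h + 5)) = h^2 + 8*h + 15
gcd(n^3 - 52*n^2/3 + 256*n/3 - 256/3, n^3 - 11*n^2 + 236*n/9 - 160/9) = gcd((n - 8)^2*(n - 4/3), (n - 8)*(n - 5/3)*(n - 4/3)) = n^2 - 28*n/3 + 32/3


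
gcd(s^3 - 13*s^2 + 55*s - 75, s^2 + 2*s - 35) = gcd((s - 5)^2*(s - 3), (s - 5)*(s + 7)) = s - 5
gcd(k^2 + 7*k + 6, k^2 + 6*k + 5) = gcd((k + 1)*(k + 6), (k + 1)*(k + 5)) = k + 1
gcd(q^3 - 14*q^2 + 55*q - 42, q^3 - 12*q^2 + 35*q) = q - 7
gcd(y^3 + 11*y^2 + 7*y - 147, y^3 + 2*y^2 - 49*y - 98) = y + 7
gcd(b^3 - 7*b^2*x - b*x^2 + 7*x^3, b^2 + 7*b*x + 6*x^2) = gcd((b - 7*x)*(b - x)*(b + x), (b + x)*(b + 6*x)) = b + x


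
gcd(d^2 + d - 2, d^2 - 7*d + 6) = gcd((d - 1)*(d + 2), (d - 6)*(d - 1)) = d - 1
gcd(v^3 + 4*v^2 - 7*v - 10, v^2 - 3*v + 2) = v - 2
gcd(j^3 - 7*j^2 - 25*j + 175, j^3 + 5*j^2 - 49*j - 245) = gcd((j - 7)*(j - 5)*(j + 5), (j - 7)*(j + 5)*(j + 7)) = j^2 - 2*j - 35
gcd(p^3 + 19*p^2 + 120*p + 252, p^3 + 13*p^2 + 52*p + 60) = p + 6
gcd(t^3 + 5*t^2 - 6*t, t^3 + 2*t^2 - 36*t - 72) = t + 6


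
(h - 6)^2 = h^2 - 12*h + 36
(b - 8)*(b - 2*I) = b^2 - 8*b - 2*I*b + 16*I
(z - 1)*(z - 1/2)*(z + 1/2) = z^3 - z^2 - z/4 + 1/4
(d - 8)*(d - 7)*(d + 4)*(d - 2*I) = d^4 - 11*d^3 - 2*I*d^3 - 4*d^2 + 22*I*d^2 + 224*d + 8*I*d - 448*I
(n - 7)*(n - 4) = n^2 - 11*n + 28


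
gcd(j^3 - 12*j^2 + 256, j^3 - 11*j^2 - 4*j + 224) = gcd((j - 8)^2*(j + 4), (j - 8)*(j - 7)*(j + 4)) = j^2 - 4*j - 32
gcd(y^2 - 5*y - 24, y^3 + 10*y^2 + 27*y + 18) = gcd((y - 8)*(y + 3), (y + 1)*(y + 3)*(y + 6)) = y + 3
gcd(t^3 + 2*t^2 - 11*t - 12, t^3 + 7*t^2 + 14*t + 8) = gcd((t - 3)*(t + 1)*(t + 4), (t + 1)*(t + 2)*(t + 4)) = t^2 + 5*t + 4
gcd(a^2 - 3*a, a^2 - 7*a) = a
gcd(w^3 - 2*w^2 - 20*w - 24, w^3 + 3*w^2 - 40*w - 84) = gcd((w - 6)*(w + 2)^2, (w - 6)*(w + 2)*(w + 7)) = w^2 - 4*w - 12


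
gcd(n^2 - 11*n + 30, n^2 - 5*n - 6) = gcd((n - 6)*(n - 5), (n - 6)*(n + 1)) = n - 6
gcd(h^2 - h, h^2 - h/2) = h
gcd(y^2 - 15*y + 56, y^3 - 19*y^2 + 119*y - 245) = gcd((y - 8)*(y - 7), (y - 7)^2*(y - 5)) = y - 7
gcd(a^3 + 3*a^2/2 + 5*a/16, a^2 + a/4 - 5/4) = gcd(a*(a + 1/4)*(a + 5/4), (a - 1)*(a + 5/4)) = a + 5/4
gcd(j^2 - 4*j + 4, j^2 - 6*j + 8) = j - 2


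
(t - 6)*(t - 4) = t^2 - 10*t + 24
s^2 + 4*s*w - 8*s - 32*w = (s - 8)*(s + 4*w)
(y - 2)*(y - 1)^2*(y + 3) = y^4 - y^3 - 7*y^2 + 13*y - 6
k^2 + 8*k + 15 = (k + 3)*(k + 5)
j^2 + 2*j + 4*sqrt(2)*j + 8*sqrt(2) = (j + 2)*(j + 4*sqrt(2))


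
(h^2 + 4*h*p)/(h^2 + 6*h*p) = (h + 4*p)/(h + 6*p)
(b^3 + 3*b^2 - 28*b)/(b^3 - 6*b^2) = (b^2 + 3*b - 28)/(b*(b - 6))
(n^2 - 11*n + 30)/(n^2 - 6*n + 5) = (n - 6)/(n - 1)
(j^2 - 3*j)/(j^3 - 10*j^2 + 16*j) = (j - 3)/(j^2 - 10*j + 16)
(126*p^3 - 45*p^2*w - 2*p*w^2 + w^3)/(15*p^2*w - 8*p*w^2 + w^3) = (42*p^2 - p*w - w^2)/(w*(5*p - w))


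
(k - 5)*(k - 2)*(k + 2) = k^3 - 5*k^2 - 4*k + 20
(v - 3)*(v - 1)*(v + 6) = v^3 + 2*v^2 - 21*v + 18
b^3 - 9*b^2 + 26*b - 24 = (b - 4)*(b - 3)*(b - 2)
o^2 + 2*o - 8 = (o - 2)*(o + 4)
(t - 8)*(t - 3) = t^2 - 11*t + 24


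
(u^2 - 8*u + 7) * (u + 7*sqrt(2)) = u^3 - 8*u^2 + 7*sqrt(2)*u^2 - 56*sqrt(2)*u + 7*u + 49*sqrt(2)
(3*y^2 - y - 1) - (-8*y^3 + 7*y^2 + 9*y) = 8*y^3 - 4*y^2 - 10*y - 1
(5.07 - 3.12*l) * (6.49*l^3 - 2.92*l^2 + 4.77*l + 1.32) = -20.2488*l^4 + 42.0147*l^3 - 29.6868*l^2 + 20.0655*l + 6.6924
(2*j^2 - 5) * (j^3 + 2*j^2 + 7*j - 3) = 2*j^5 + 4*j^4 + 9*j^3 - 16*j^2 - 35*j + 15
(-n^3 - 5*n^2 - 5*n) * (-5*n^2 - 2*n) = 5*n^5 + 27*n^4 + 35*n^3 + 10*n^2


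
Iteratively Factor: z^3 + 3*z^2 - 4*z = (z + 4)*(z^2 - z) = (z - 1)*(z + 4)*(z)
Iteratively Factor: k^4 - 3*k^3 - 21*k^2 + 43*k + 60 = (k - 5)*(k^3 + 2*k^2 - 11*k - 12) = (k - 5)*(k + 4)*(k^2 - 2*k - 3) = (k - 5)*(k + 1)*(k + 4)*(k - 3)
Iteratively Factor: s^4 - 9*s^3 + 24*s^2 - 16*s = (s - 4)*(s^3 - 5*s^2 + 4*s) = s*(s - 4)*(s^2 - 5*s + 4) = s*(s - 4)*(s - 1)*(s - 4)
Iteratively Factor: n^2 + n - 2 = (n - 1)*(n + 2)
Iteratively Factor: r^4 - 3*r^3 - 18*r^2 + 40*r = (r - 2)*(r^3 - r^2 - 20*r) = (r - 2)*(r + 4)*(r^2 - 5*r) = (r - 5)*(r - 2)*(r + 4)*(r)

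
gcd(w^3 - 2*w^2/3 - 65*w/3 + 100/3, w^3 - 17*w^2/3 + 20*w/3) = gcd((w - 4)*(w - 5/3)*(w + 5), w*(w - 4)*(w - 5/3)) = w^2 - 17*w/3 + 20/3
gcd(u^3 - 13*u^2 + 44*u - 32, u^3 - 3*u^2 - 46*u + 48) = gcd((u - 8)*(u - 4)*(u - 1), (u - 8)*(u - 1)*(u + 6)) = u^2 - 9*u + 8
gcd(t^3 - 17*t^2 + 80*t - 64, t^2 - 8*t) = t - 8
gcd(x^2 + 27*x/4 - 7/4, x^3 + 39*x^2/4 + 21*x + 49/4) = x + 7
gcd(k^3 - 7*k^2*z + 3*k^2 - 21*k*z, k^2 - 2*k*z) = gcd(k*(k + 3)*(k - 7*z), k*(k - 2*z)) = k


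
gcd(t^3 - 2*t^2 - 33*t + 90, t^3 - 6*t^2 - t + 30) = t^2 - 8*t + 15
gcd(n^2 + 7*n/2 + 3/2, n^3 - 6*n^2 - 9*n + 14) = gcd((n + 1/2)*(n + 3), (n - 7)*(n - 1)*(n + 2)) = 1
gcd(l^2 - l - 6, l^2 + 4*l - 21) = l - 3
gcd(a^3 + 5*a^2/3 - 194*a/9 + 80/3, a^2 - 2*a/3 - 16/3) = a - 8/3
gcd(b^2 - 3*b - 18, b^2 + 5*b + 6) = b + 3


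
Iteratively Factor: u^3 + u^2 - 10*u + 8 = (u - 1)*(u^2 + 2*u - 8) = (u - 2)*(u - 1)*(u + 4)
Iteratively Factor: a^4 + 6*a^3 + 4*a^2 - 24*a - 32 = (a - 2)*(a^3 + 8*a^2 + 20*a + 16) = (a - 2)*(a + 4)*(a^2 + 4*a + 4) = (a - 2)*(a + 2)*(a + 4)*(a + 2)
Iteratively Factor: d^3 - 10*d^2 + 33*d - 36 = (d - 4)*(d^2 - 6*d + 9) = (d - 4)*(d - 3)*(d - 3)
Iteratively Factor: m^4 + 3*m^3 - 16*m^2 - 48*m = (m + 4)*(m^3 - m^2 - 12*m) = (m + 3)*(m + 4)*(m^2 - 4*m) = (m - 4)*(m + 3)*(m + 4)*(m)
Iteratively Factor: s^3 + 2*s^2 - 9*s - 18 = (s + 2)*(s^2 - 9) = (s - 3)*(s + 2)*(s + 3)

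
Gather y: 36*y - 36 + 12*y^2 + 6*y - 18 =12*y^2 + 42*y - 54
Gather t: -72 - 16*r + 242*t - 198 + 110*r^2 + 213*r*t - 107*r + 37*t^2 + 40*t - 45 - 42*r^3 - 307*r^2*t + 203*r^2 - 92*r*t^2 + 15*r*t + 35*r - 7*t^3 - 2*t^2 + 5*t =-42*r^3 + 313*r^2 - 88*r - 7*t^3 + t^2*(35 - 92*r) + t*(-307*r^2 + 228*r + 287) - 315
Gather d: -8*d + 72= 72 - 8*d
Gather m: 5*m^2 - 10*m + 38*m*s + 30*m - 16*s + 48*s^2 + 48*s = 5*m^2 + m*(38*s + 20) + 48*s^2 + 32*s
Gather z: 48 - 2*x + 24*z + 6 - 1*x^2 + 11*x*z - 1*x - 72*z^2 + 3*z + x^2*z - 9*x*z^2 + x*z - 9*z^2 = -x^2 - 3*x + z^2*(-9*x - 81) + z*(x^2 + 12*x + 27) + 54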